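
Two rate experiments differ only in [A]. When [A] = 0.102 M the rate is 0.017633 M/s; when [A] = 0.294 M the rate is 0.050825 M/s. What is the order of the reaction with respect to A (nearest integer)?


Rate is proportional to [A]^n, so rate2/rate1 = ([A]2/[A]1)^n. Take logs to solve for n.
rate2/rate1 = 0.050825 / 0.017633 = 2.8824
[A]2/[A]1 = 0.294 / 0.102 = 2.8824
n = ln(2.8824) / ln(2.8824) = 1.0
Nearest integer order:

1


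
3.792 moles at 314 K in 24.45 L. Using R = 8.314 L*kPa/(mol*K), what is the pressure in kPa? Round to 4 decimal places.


PV = nRT, solve for P = nRT / V.
nRT = 3.792 * 8.314 * 314 = 9899.38
P = 9899.38 / 24.45
P = 404.88261759 kPa, rounded to 4 dp:

404.8826 kPa


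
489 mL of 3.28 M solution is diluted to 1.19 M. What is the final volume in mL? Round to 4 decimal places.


Dilution: M1*V1 = M2*V2, solve for V2.
V2 = M1*V1 / M2
V2 = 3.28 * 489 / 1.19
V2 = 1603.92 / 1.19
V2 = 1347.83193277 mL, rounded to 4 dp:

1347.8319 mL


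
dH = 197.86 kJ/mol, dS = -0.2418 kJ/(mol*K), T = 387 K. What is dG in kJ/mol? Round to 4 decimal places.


Gibbs: dG = dH - T*dS (consistent units, dS already in kJ/(mol*K)).
T*dS = 387 * -0.2418 = -93.5766
dG = 197.86 - (-93.5766)
dG = 291.4366 kJ/mol, rounded to 4 dp:

291.4366 kJ/mol


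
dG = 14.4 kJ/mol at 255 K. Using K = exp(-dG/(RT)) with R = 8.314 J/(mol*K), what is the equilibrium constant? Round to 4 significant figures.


dG is in kJ/mol; multiply by 1000 to match R in J/(mol*K).
RT = 8.314 * 255 = 2120.07 J/mol
exponent = -dG*1000 / (RT) = -(14.4*1000) / 2120.07 = -6.79222856
K = exp(-6.79222856)
K = 0.0011224645, rounded to 4 significant figures:

0.001122


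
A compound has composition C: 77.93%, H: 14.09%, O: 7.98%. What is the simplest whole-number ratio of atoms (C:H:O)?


Assume 100 g of compound, divide each mass% by atomic mass to get moles, then normalize by the smallest to get a raw atom ratio.
Moles per 100 g: C: 77.93/12.011 = 6.4882, H: 14.09/1.008 = 13.9782, O: 7.98/15.999 = 0.4988
Raw ratio (divide by min = 0.4988): C: 13.008, H: 28.025, O: 1.0
Multiply by 1 to clear fractions: C: 13.008 ~= 13, H: 28.025 ~= 28, O: 1.0 ~= 1
Reduce by GCD to get the simplest whole-number ratio:

13:28:1


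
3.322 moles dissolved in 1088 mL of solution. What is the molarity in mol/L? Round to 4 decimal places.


Convert volume to liters: V_L = V_mL / 1000.
V_L = 1088 / 1000 = 1.088 L
M = n / V_L = 3.322 / 1.088
M = 3.05330882 mol/L, rounded to 4 dp:

3.0533 mol/L


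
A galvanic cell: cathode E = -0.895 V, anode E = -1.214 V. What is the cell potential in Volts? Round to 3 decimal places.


Standard cell potential: E_cell = E_cathode - E_anode.
E_cell = -0.895 - (-1.214)
E_cell = 0.319 V, rounded to 3 dp:

0.319 V


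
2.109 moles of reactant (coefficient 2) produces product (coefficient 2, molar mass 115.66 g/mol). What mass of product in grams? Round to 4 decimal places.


Use the coefficient ratio to convert reactant moles to product moles, then multiply by the product's molar mass.
moles_P = moles_R * (coeff_P / coeff_R) = 2.109 * (2/2) = 2.109
mass_P = moles_P * M_P = 2.109 * 115.66
mass_P = 243.92694 g, rounded to 4 dp:

243.9269 g


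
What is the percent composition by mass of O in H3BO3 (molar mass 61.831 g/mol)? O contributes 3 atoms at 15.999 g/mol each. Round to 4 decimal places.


pct = 100 * (n_elem * M_elem) / M_total
mass_contribution = 3 * 15.999 = 47.997 g/mol
pct = 100 * 47.997 / 61.831
pct = 77.62610988 %, rounded to 4 dp:

77.6261 %


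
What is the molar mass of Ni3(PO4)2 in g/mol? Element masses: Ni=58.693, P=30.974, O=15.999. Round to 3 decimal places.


M = sum(count * atomic_mass) over atoms.
M = 3*58.693 + 2*30.974 + 8*15.999
M = 176.079 + 61.948 + 127.992
M = 366.019 g/mol, rounded to 3 dp:

366.019 g/mol


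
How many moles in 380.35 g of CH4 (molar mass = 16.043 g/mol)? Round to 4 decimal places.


n = mass / M
n = 380.35 / 16.043
n = 23.70815932 mol, rounded to 4 dp:

23.7082 mol


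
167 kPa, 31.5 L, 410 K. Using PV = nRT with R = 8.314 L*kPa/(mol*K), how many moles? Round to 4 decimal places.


PV = nRT, solve for n = PV / (RT).
PV = 167 * 31.5 = 5260.5
RT = 8.314 * 410 = 3408.74
n = 5260.5 / 3408.74
n = 1.54323885 mol, rounded to 4 dp:

1.5432 mol


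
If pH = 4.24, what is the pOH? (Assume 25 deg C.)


At 25 deg C, pH + pOH = 14.
pOH = 14 - pH = 14 - 4.24
pOH = 9.76:

9.76


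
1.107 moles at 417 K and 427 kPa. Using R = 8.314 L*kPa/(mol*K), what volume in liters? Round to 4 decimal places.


PV = nRT, solve for V = nRT / P.
nRT = 1.107 * 8.314 * 417 = 3837.9004
V = 3837.9004 / 427
V = 8.98805714 L, rounded to 4 dp:

8.9881 L


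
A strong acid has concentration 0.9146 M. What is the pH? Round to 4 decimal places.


A strong acid dissociates completely, so [H+] equals the given concentration.
pH = -log10([H+]) = -log10(0.9146)
pH = 0.0387688, rounded to 4 dp:

0.0388


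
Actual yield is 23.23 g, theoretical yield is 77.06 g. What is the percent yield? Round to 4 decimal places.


% yield = 100 * actual / theoretical
% yield = 100 * 23.23 / 77.06
% yield = 30.14534129 %, rounded to 4 dp:

30.1453 %


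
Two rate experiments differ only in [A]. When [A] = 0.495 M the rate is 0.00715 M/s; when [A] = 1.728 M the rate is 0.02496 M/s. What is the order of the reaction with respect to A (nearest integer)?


Rate is proportional to [A]^n, so rate2/rate1 = ([A]2/[A]1)^n. Take logs to solve for n.
rate2/rate1 = 0.02496 / 0.00715 = 3.4909
[A]2/[A]1 = 1.728 / 0.495 = 3.4909
n = ln(3.4909) / ln(3.4909) = 1.0
Nearest integer order:

1


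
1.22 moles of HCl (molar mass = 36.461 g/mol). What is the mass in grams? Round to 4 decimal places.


mass = n * M
mass = 1.22 * 36.461
mass = 44.48242 g, rounded to 4 dp:

44.4824 g


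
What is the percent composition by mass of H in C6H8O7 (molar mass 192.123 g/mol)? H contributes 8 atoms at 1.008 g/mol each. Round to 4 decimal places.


pct = 100 * (n_elem * M_elem) / M_total
mass_contribution = 8 * 1.008 = 8.064 g/mol
pct = 100 * 8.064 / 192.123
pct = 4.1973111 %, rounded to 4 dp:

4.1973 %


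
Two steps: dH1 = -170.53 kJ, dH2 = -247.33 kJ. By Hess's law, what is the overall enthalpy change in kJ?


Hess's law: enthalpy is a state function, so add the step enthalpies.
dH_total = dH1 + dH2 = -170.53 + (-247.33)
dH_total = -417.86 kJ:

-417.86 kJ


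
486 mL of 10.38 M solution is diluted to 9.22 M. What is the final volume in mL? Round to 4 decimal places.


Dilution: M1*V1 = M2*V2, solve for V2.
V2 = M1*V1 / M2
V2 = 10.38 * 486 / 9.22
V2 = 5044.68 / 9.22
V2 = 547.14533623 mL, rounded to 4 dp:

547.1453 mL


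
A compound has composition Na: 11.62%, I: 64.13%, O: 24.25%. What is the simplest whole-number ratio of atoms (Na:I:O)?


Assume 100 g of compound, divide each mass% by atomic mass to get moles, then normalize by the smallest to get a raw atom ratio.
Moles per 100 g: Na: 11.62/22.99 = 0.5054, I: 64.13/126.904 = 0.5053, O: 24.25/15.999 = 1.5157
Raw ratio (divide by min = 0.5053): Na: 1.0, I: 1.0, O: 2.999
Multiply by 1 to clear fractions: Na: 1.0 ~= 1, I: 1.0 ~= 1, O: 2.999 ~= 3
Reduce by GCD to get the simplest whole-number ratio:

1:1:3


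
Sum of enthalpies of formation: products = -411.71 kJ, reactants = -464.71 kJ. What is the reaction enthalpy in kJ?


dH_rxn = sum(dH_f products) - sum(dH_f reactants)
dH_rxn = -411.71 - (-464.71)
dH_rxn = 53.0 kJ:

53.00 kJ


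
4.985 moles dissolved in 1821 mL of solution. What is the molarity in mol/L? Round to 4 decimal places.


Convert volume to liters: V_L = V_mL / 1000.
V_L = 1821 / 1000 = 1.821 L
M = n / V_L = 4.985 / 1.821
M = 2.73750686 mol/L, rounded to 4 dp:

2.7375 mol/L


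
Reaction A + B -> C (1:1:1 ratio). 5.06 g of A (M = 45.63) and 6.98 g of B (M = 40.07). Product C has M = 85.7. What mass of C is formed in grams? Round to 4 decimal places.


Find moles of each reactant; the smaller value is the limiting reagent in a 1:1:1 reaction, so moles_C equals moles of the limiter.
n_A = mass_A / M_A = 5.06 / 45.63 = 0.110892 mol
n_B = mass_B / M_B = 6.98 / 40.07 = 0.174195 mol
Limiting reagent: A (smaller), n_limiting = 0.110892 mol
mass_C = n_limiting * M_C = 0.110892 * 85.7
mass_C = 9.5034444 g, rounded to 4 dp:

9.5034 g


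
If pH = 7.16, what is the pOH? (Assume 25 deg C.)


At 25 deg C, pH + pOH = 14.
pOH = 14 - pH = 14 - 7.16
pOH = 6.84:

6.84


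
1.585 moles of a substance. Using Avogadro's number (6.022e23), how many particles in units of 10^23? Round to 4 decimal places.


N = n * NA, then divide by 1e23 for the requested units.
N / 1e23 = n * 6.022
N / 1e23 = 1.585 * 6.022
N / 1e23 = 9.54487, rounded to 4 dp:

9.5449


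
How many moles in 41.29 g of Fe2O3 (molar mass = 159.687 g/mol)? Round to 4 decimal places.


n = mass / M
n = 41.29 / 159.687
n = 0.25856832 mol, rounded to 4 dp:

0.2586 mol


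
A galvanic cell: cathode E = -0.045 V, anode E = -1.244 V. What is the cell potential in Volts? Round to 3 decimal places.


Standard cell potential: E_cell = E_cathode - E_anode.
E_cell = -0.045 - (-1.244)
E_cell = 1.199 V, rounded to 3 dp:

1.199 V


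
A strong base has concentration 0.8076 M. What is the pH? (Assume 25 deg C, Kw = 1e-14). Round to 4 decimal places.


A strong base dissociates completely, so [OH-] equals the given concentration.
pOH = -log10([OH-]) = -log10(0.8076) = 0.092804
pH = 14 - pOH = 14 - 0.092804
pH = 13.907196, rounded to 4 dp:

13.9072


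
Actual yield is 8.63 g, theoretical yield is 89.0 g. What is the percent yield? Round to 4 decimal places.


% yield = 100 * actual / theoretical
% yield = 100 * 8.63 / 89.0
% yield = 9.69662921 %, rounded to 4 dp:

9.6966 %


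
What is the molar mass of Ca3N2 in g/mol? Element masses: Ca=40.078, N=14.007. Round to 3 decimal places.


M = sum(count * atomic_mass) over atoms.
M = 3*40.078 + 2*14.007
M = 120.234 + 28.014
M = 148.248 g/mol, rounded to 3 dp:

148.248 g/mol


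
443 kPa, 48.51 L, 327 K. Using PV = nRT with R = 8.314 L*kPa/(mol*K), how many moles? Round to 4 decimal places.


PV = nRT, solve for n = PV / (RT).
PV = 443 * 48.51 = 21489.93
RT = 8.314 * 327 = 2718.678
n = 21489.93 / 2718.678
n = 7.9045514 mol, rounded to 4 dp:

7.9046 mol


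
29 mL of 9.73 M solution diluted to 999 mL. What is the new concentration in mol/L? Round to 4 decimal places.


Dilution: M1*V1 = M2*V2, solve for M2.
M2 = M1*V1 / V2
M2 = 9.73 * 29 / 999
M2 = 282.17 / 999
M2 = 0.28245245 mol/L, rounded to 4 dp:

0.2825 mol/L


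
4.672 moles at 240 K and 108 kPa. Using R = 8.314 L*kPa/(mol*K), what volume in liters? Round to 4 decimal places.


PV = nRT, solve for V = nRT / P.
nRT = 4.672 * 8.314 * 240 = 9322.3219
V = 9322.3219 / 108
V = 86.31779537 L, rounded to 4 dp:

86.3178 L


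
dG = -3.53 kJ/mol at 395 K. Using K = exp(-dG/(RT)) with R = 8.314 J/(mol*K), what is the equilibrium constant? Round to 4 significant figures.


dG is in kJ/mol; multiply by 1000 to match R in J/(mol*K).
RT = 8.314 * 395 = 3284.03 J/mol
exponent = -dG*1000 / (RT) = -(-3.53*1000) / 3284.03 = 1.07489883
K = exp(1.07489883)
K = 2.9296965, rounded to 4 significant figures:

2.930


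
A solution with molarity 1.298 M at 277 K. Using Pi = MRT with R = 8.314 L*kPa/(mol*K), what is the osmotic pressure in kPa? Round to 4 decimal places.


Osmotic pressure (van't Hoff): Pi = M*R*T.
RT = 8.314 * 277 = 2302.978
Pi = 1.298 * 2302.978
Pi = 2989.265444 kPa, rounded to 4 dp:

2989.2654 kPa


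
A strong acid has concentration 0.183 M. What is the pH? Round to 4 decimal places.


A strong acid dissociates completely, so [H+] equals the given concentration.
pH = -log10([H+]) = -log10(0.183)
pH = 0.73754891, rounded to 4 dp:

0.7375


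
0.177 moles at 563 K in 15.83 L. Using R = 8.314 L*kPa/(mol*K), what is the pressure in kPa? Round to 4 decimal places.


PV = nRT, solve for P = nRT / V.
nRT = 0.177 * 8.314 * 563 = 828.4984
P = 828.4984 / 15.83
P = 52.3372331 kPa, rounded to 4 dp:

52.3372 kPa


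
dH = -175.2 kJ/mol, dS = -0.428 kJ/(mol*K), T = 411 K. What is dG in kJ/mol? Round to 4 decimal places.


Gibbs: dG = dH - T*dS (consistent units, dS already in kJ/(mol*K)).
T*dS = 411 * -0.428 = -175.908
dG = -175.2 - (-175.908)
dG = 0.708 kJ/mol, rounded to 4 dp:

0.7080 kJ/mol


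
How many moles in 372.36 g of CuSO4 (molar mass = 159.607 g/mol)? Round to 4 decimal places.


n = mass / M
n = 372.36 / 159.607
n = 2.33298038 mol, rounded to 4 dp:

2.3330 mol


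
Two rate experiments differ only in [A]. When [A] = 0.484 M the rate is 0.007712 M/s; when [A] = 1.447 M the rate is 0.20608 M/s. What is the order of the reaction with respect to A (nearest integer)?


Rate is proportional to [A]^n, so rate2/rate1 = ([A]2/[A]1)^n. Take logs to solve for n.
rate2/rate1 = 0.20608 / 0.007712 = 26.722
[A]2/[A]1 = 1.447 / 0.484 = 2.9897
n = ln(26.722) / ln(2.9897) = 3.0
Nearest integer order:

3


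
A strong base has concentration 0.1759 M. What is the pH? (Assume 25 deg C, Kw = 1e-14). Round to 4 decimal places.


A strong base dissociates completely, so [OH-] equals the given concentration.
pOH = -log10([OH-]) = -log10(0.1759) = 0.754734
pH = 14 - pOH = 14 - 0.754734
pH = 13.245266, rounded to 4 dp:

13.2453


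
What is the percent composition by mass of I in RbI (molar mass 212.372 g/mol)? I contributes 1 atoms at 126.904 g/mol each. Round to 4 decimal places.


pct = 100 * (n_elem * M_elem) / M_total
mass_contribution = 1 * 126.904 = 126.904 g/mol
pct = 100 * 126.904 / 212.372
pct = 59.75552333 %, rounded to 4 dp:

59.7555 %


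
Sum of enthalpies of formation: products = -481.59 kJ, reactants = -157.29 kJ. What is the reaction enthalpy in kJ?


dH_rxn = sum(dH_f products) - sum(dH_f reactants)
dH_rxn = -481.59 - (-157.29)
dH_rxn = -324.3 kJ:

-324.30 kJ


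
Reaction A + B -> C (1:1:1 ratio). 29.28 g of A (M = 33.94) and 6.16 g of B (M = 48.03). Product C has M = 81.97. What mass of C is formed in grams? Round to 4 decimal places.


Find moles of each reactant; the smaller value is the limiting reagent in a 1:1:1 reaction, so moles_C equals moles of the limiter.
n_A = mass_A / M_A = 29.28 / 33.94 = 0.862699 mol
n_B = mass_B / M_B = 6.16 / 48.03 = 0.128253 mol
Limiting reagent: B (smaller), n_limiting = 0.128253 mol
mass_C = n_limiting * M_C = 0.128253 * 81.97
mass_C = 10.51289841 g, rounded to 4 dp:

10.5129 g


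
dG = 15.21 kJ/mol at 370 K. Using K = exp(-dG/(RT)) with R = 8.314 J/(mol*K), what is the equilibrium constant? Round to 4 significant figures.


dG is in kJ/mol; multiply by 1000 to match R in J/(mol*K).
RT = 8.314 * 370 = 3076.18 J/mol
exponent = -dG*1000 / (RT) = -(15.21*1000) / 3076.18 = -4.94444408
K = exp(-4.94444408)
K = 0.0071228733, rounded to 4 significant figures:

0.007123


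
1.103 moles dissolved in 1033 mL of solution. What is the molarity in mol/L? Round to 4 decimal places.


Convert volume to liters: V_L = V_mL / 1000.
V_L = 1033 / 1000 = 1.033 L
M = n / V_L = 1.103 / 1.033
M = 1.06776379 mol/L, rounded to 4 dp:

1.0678 mol/L


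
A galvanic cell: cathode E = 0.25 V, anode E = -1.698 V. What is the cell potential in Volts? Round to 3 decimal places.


Standard cell potential: E_cell = E_cathode - E_anode.
E_cell = 0.25 - (-1.698)
E_cell = 1.948 V, rounded to 3 dp:

1.948 V


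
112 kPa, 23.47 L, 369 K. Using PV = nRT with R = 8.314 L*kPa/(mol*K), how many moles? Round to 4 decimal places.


PV = nRT, solve for n = PV / (RT).
PV = 112 * 23.47 = 2628.64
RT = 8.314 * 369 = 3067.866
n = 2628.64 / 3067.866
n = 0.85683012 mol, rounded to 4 dp:

0.8568 mol


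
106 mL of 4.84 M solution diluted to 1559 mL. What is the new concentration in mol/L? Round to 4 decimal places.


Dilution: M1*V1 = M2*V2, solve for M2.
M2 = M1*V1 / V2
M2 = 4.84 * 106 / 1559
M2 = 513.04 / 1559
M2 = 0.32908275 mol/L, rounded to 4 dp:

0.3291 mol/L


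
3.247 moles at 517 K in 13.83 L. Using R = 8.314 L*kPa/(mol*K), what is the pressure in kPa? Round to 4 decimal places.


PV = nRT, solve for P = nRT / V.
nRT = 3.247 * 8.314 * 517 = 13956.7035
P = 13956.7035 / 13.83
P = 1009.16149675 kPa, rounded to 4 dp:

1009.1615 kPa


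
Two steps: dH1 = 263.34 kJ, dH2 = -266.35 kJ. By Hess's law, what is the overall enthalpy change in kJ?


Hess's law: enthalpy is a state function, so add the step enthalpies.
dH_total = dH1 + dH2 = 263.34 + (-266.35)
dH_total = -3.01 kJ:

-3.01 kJ


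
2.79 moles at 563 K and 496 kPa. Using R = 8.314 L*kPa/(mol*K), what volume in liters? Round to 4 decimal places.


PV = nRT, solve for V = nRT / P.
nRT = 2.79 * 8.314 * 563 = 13059.3818
V = 13059.3818 / 496
V = 26.32939879 L, rounded to 4 dp:

26.3294 L


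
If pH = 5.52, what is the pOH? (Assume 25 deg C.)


At 25 deg C, pH + pOH = 14.
pOH = 14 - pH = 14 - 5.52
pOH = 8.48:

8.48


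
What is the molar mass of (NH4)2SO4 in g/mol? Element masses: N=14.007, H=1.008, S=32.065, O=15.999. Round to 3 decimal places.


M = sum(count * atomic_mass) over atoms.
M = 2*14.007 + 8*1.008 + 1*32.065 + 4*15.999
M = 28.014 + 8.064 + 32.065 + 63.996
M = 132.139 g/mol, rounded to 3 dp:

132.139 g/mol


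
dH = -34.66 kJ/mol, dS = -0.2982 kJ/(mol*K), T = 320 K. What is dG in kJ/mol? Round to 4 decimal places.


Gibbs: dG = dH - T*dS (consistent units, dS already in kJ/(mol*K)).
T*dS = 320 * -0.2982 = -95.424
dG = -34.66 - (-95.424)
dG = 60.764 kJ/mol, rounded to 4 dp:

60.7640 kJ/mol


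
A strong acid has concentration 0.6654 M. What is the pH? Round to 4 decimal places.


A strong acid dissociates completely, so [H+] equals the given concentration.
pH = -log10([H+]) = -log10(0.6654)
pH = 0.1769172, rounded to 4 dp:

0.1769


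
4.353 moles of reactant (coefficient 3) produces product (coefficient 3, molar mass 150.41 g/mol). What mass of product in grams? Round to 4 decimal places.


Use the coefficient ratio to convert reactant moles to product moles, then multiply by the product's molar mass.
moles_P = moles_R * (coeff_P / coeff_R) = 4.353 * (3/3) = 4.353
mass_P = moles_P * M_P = 4.353 * 150.41
mass_P = 654.73473 g, rounded to 4 dp:

654.7347 g


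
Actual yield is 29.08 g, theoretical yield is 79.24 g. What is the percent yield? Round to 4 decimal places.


% yield = 100 * actual / theoretical
% yield = 100 * 29.08 / 79.24
% yield = 36.69863705 %, rounded to 4 dp:

36.6986 %


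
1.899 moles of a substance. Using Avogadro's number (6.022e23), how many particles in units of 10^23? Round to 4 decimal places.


N = n * NA, then divide by 1e23 for the requested units.
N / 1e23 = n * 6.022
N / 1e23 = 1.899 * 6.022
N / 1e23 = 11.435778, rounded to 4 dp:

11.4358


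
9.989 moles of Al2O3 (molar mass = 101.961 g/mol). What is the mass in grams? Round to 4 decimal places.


mass = n * M
mass = 9.989 * 101.961
mass = 1018.488429 g, rounded to 4 dp:

1018.4884 g


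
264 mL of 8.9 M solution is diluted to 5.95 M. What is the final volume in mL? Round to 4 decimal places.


Dilution: M1*V1 = M2*V2, solve for V2.
V2 = M1*V1 / M2
V2 = 8.9 * 264 / 5.95
V2 = 2349.6 / 5.95
V2 = 394.8907563 mL, rounded to 4 dp:

394.8908 mL


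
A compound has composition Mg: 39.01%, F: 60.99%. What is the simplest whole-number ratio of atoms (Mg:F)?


Assume 100 g of compound, divide each mass% by atomic mass to get moles, then normalize by the smallest to get a raw atom ratio.
Moles per 100 g: Mg: 39.01/24.305 = 1.605, F: 60.99/18.998 = 3.2103
Raw ratio (divide by min = 1.605): Mg: 1.0, F: 2.0
Multiply by 1 to clear fractions: Mg: 1.0 ~= 1, F: 2.0 ~= 2
Reduce by GCD to get the simplest whole-number ratio:

1:2


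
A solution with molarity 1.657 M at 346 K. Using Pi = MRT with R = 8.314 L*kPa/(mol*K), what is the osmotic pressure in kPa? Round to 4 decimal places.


Osmotic pressure (van't Hoff): Pi = M*R*T.
RT = 8.314 * 346 = 2876.644
Pi = 1.657 * 2876.644
Pi = 4766.599108 kPa, rounded to 4 dp:

4766.5991 kPa


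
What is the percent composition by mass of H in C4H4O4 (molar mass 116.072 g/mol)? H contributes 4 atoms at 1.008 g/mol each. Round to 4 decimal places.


pct = 100 * (n_elem * M_elem) / M_total
mass_contribution = 4 * 1.008 = 4.032 g/mol
pct = 100 * 4.032 / 116.072
pct = 3.47370598 %, rounded to 4 dp:

3.4737 %


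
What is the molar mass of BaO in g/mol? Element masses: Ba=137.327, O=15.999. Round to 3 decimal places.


M = sum(count * atomic_mass) over atoms.
M = 1*137.327 + 1*15.999
M = 137.327 + 15.999
M = 153.326 g/mol, rounded to 3 dp:

153.326 g/mol


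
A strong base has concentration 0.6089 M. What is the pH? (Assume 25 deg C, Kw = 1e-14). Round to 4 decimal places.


A strong base dissociates completely, so [OH-] equals the given concentration.
pOH = -log10([OH-]) = -log10(0.6089) = 0.215454
pH = 14 - pOH = 14 - 0.215454
pH = 13.784546, rounded to 4 dp:

13.7845


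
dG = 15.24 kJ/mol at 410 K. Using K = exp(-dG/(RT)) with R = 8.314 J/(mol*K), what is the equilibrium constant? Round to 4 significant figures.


dG is in kJ/mol; multiply by 1000 to match R in J/(mol*K).
RT = 8.314 * 410 = 3408.74 J/mol
exponent = -dG*1000 / (RT) = -(15.24*1000) / 3408.74 = -4.4708602
K = exp(-4.4708602)
K = 0.011437473, rounded to 4 significant figures:

0.01144


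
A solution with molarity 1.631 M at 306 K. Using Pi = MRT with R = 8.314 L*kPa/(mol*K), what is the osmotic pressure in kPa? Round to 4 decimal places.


Osmotic pressure (van't Hoff): Pi = M*R*T.
RT = 8.314 * 306 = 2544.084
Pi = 1.631 * 2544.084
Pi = 4149.401004 kPa, rounded to 4 dp:

4149.4010 kPa


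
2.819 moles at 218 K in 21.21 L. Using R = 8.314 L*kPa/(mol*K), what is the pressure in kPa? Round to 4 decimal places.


PV = nRT, solve for P = nRT / V.
nRT = 2.819 * 8.314 * 218 = 5109.3022
P = 5109.3022 / 21.21
P = 240.89119283 kPa, rounded to 4 dp:

240.8912 kPa


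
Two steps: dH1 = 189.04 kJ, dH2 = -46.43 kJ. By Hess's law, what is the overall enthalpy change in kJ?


Hess's law: enthalpy is a state function, so add the step enthalpies.
dH_total = dH1 + dH2 = 189.04 + (-46.43)
dH_total = 142.61 kJ:

142.61 kJ


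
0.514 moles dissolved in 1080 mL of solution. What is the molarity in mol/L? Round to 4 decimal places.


Convert volume to liters: V_L = V_mL / 1000.
V_L = 1080 / 1000 = 1.08 L
M = n / V_L = 0.514 / 1.08
M = 0.47592593 mol/L, rounded to 4 dp:

0.4759 mol/L


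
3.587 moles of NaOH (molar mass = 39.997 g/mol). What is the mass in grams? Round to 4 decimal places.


mass = n * M
mass = 3.587 * 39.997
mass = 143.469239 g, rounded to 4 dp:

143.4692 g


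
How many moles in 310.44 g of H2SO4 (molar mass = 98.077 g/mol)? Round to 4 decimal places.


n = mass / M
n = 310.44 / 98.077
n = 3.16526811 mol, rounded to 4 dp:

3.1653 mol


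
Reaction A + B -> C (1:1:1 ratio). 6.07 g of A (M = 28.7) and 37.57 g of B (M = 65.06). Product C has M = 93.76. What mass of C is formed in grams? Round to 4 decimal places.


Find moles of each reactant; the smaller value is the limiting reagent in a 1:1:1 reaction, so moles_C equals moles of the limiter.
n_A = mass_A / M_A = 6.07 / 28.7 = 0.211498 mol
n_B = mass_B / M_B = 37.57 / 65.06 = 0.577467 mol
Limiting reagent: A (smaller), n_limiting = 0.211498 mol
mass_C = n_limiting * M_C = 0.211498 * 93.76
mass_C = 19.83005248 g, rounded to 4 dp:

19.8301 g


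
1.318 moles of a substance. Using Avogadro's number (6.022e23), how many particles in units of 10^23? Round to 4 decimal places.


N = n * NA, then divide by 1e23 for the requested units.
N / 1e23 = n * 6.022
N / 1e23 = 1.318 * 6.022
N / 1e23 = 7.936996, rounded to 4 dp:

7.9370


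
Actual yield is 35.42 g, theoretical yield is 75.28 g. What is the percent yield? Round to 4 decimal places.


% yield = 100 * actual / theoretical
% yield = 100 * 35.42 / 75.28
% yield = 47.05100956 %, rounded to 4 dp:

47.0510 %


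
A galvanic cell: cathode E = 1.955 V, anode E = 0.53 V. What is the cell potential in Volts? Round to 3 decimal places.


Standard cell potential: E_cell = E_cathode - E_anode.
E_cell = 1.955 - (0.53)
E_cell = 1.425 V, rounded to 3 dp:

1.425 V


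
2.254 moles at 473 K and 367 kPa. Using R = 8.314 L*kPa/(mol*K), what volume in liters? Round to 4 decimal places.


PV = nRT, solve for V = nRT / P.
nRT = 2.254 * 8.314 * 473 = 8863.9046
V = 8863.9046 / 367
V = 24.15232861 L, rounded to 4 dp:

24.1523 L


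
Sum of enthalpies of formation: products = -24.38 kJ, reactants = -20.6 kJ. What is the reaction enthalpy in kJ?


dH_rxn = sum(dH_f products) - sum(dH_f reactants)
dH_rxn = -24.38 - (-20.6)
dH_rxn = -3.78 kJ:

-3.78 kJ


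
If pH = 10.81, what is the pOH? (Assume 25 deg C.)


At 25 deg C, pH + pOH = 14.
pOH = 14 - pH = 14 - 10.81
pOH = 3.19:

3.19


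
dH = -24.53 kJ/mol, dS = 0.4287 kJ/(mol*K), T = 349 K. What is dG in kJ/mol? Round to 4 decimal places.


Gibbs: dG = dH - T*dS (consistent units, dS already in kJ/(mol*K)).
T*dS = 349 * 0.4287 = 149.6163
dG = -24.53 - (149.6163)
dG = -174.1463 kJ/mol, rounded to 4 dp:

-174.1463 kJ/mol


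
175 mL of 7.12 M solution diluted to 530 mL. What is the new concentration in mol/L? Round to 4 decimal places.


Dilution: M1*V1 = M2*V2, solve for M2.
M2 = M1*V1 / V2
M2 = 7.12 * 175 / 530
M2 = 1246.0 / 530
M2 = 2.3509434 mol/L, rounded to 4 dp:

2.3509 mol/L


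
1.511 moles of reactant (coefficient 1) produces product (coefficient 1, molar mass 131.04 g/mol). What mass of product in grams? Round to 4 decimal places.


Use the coefficient ratio to convert reactant moles to product moles, then multiply by the product's molar mass.
moles_P = moles_R * (coeff_P / coeff_R) = 1.511 * (1/1) = 1.511
mass_P = moles_P * M_P = 1.511 * 131.04
mass_P = 198.00144 g, rounded to 4 dp:

198.0014 g


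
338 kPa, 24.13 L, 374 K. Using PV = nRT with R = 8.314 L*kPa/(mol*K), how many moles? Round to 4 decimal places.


PV = nRT, solve for n = PV / (RT).
PV = 338 * 24.13 = 8155.94
RT = 8.314 * 374 = 3109.436
n = 8155.94 / 3109.436
n = 2.62296442 mol, rounded to 4 dp:

2.6230 mol


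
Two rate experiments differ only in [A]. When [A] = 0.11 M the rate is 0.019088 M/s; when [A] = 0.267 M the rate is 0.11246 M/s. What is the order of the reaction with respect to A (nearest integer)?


Rate is proportional to [A]^n, so rate2/rate1 = ([A]2/[A]1)^n. Take logs to solve for n.
rate2/rate1 = 0.11246 / 0.019088 = 5.8917
[A]2/[A]1 = 0.267 / 0.11 = 2.4273
n = ln(5.8917) / ln(2.4273) = 2.0
Nearest integer order:

2


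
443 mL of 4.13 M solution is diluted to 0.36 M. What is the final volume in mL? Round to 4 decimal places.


Dilution: M1*V1 = M2*V2, solve for V2.
V2 = M1*V1 / M2
V2 = 4.13 * 443 / 0.36
V2 = 1829.59 / 0.36
V2 = 5082.19444444 mL, rounded to 4 dp:

5082.1944 mL


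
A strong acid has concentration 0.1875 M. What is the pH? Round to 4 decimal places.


A strong acid dissociates completely, so [H+] equals the given concentration.
pH = -log10([H+]) = -log10(0.1875)
pH = 0.72699873, rounded to 4 dp:

0.7270


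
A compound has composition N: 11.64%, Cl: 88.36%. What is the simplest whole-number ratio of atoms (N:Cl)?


Assume 100 g of compound, divide each mass% by atomic mass to get moles, then normalize by the smallest to get a raw atom ratio.
Moles per 100 g: N: 11.64/14.007 = 0.831, Cl: 88.36/35.453 = 2.4923
Raw ratio (divide by min = 0.831): N: 1.0, Cl: 2.999
Multiply by 1 to clear fractions: N: 1.0 ~= 1, Cl: 2.999 ~= 3
Reduce by GCD to get the simplest whole-number ratio:

1:3


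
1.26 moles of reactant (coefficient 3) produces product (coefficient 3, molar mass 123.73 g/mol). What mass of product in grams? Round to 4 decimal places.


Use the coefficient ratio to convert reactant moles to product moles, then multiply by the product's molar mass.
moles_P = moles_R * (coeff_P / coeff_R) = 1.26 * (3/3) = 1.26
mass_P = moles_P * M_P = 1.26 * 123.73
mass_P = 155.8998 g, rounded to 4 dp:

155.8998 g


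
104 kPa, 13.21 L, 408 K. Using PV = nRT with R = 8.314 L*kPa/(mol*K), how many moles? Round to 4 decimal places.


PV = nRT, solve for n = PV / (RT).
PV = 104 * 13.21 = 1373.84
RT = 8.314 * 408 = 3392.112
n = 1373.84 / 3392.112
n = 0.40501021 mol, rounded to 4 dp:

0.4050 mol


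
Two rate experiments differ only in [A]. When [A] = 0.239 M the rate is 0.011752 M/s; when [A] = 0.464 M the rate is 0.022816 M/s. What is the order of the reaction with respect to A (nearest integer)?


Rate is proportional to [A]^n, so rate2/rate1 = ([A]2/[A]1)^n. Take logs to solve for n.
rate2/rate1 = 0.022816 / 0.011752 = 1.9415
[A]2/[A]1 = 0.464 / 0.239 = 1.9414
n = ln(1.9415) / ln(1.9414) = 1.0
Nearest integer order:

1


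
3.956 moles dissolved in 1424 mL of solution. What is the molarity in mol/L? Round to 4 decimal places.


Convert volume to liters: V_L = V_mL / 1000.
V_L = 1424 / 1000 = 1.424 L
M = n / V_L = 3.956 / 1.424
M = 2.77808989 mol/L, rounded to 4 dp:

2.7781 mol/L


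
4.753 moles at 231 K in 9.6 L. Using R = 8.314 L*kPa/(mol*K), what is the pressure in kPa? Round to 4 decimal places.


PV = nRT, solve for P = nRT / V.
nRT = 4.753 * 8.314 * 231 = 9128.2981
P = 9128.2981 / 9.6
P = 950.86438542 kPa, rounded to 4 dp:

950.8644 kPa


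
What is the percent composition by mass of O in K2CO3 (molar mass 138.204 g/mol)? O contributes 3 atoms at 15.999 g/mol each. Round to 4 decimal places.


pct = 100 * (n_elem * M_elem) / M_total
mass_contribution = 3 * 15.999 = 47.997 g/mol
pct = 100 * 47.997 / 138.204
pct = 34.72909612 %, rounded to 4 dp:

34.7291 %


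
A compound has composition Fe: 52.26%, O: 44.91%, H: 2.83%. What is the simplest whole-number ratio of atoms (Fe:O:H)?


Assume 100 g of compound, divide each mass% by atomic mass to get moles, then normalize by the smallest to get a raw atom ratio.
Moles per 100 g: Fe: 52.26/55.845 = 0.9358, O: 44.91/15.999 = 2.8071, H: 2.83/1.008 = 2.8075
Raw ratio (divide by min = 0.9358): Fe: 1.0, O: 3.0, H: 3.0
Multiply by 1 to clear fractions: Fe: 1.0 ~= 1, O: 3.0 ~= 3, H: 3.0 ~= 3
Reduce by GCD to get the simplest whole-number ratio:

1:3:3


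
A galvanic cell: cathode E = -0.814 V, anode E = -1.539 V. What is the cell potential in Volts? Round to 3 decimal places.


Standard cell potential: E_cell = E_cathode - E_anode.
E_cell = -0.814 - (-1.539)
E_cell = 0.725 V, rounded to 3 dp:

0.725 V


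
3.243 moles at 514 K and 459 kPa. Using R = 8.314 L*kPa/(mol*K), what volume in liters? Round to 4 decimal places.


PV = nRT, solve for V = nRT / P.
nRT = 3.243 * 8.314 * 514 = 13858.6232
V = 13858.6232 / 459
V = 30.19307887 L, rounded to 4 dp:

30.1931 L


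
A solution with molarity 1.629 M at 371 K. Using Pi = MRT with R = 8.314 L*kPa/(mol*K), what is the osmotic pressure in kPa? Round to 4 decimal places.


Osmotic pressure (van't Hoff): Pi = M*R*T.
RT = 8.314 * 371 = 3084.494
Pi = 1.629 * 3084.494
Pi = 5024.640726 kPa, rounded to 4 dp:

5024.6407 kPa


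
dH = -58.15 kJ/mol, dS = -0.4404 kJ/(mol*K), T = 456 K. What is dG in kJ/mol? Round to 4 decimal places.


Gibbs: dG = dH - T*dS (consistent units, dS already in kJ/(mol*K)).
T*dS = 456 * -0.4404 = -200.8224
dG = -58.15 - (-200.8224)
dG = 142.6724 kJ/mol, rounded to 4 dp:

142.6724 kJ/mol


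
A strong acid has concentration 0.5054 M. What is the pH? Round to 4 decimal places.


A strong acid dissociates completely, so [H+] equals the given concentration.
pH = -log10([H+]) = -log10(0.5054)
pH = 0.29636476, rounded to 4 dp:

0.2964


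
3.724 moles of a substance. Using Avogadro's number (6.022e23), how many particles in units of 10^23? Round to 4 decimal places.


N = n * NA, then divide by 1e23 for the requested units.
N / 1e23 = n * 6.022
N / 1e23 = 3.724 * 6.022
N / 1e23 = 22.425928, rounded to 4 dp:

22.4259


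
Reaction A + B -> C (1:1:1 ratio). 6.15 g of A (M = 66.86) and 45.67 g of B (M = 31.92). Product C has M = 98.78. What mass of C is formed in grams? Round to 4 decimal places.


Find moles of each reactant; the smaller value is the limiting reagent in a 1:1:1 reaction, so moles_C equals moles of the limiter.
n_A = mass_A / M_A = 6.15 / 66.86 = 0.091983 mol
n_B = mass_B / M_B = 45.67 / 31.92 = 1.430764 mol
Limiting reagent: A (smaller), n_limiting = 0.091983 mol
mass_C = n_limiting * M_C = 0.091983 * 98.78
mass_C = 9.08608074 g, rounded to 4 dp:

9.0861 g


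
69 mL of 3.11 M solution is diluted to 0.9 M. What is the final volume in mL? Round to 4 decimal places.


Dilution: M1*V1 = M2*V2, solve for V2.
V2 = M1*V1 / M2
V2 = 3.11 * 69 / 0.9
V2 = 214.59 / 0.9
V2 = 238.43333333 mL, rounded to 4 dp:

238.4333 mL


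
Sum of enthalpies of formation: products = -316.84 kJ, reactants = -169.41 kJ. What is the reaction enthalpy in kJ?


dH_rxn = sum(dH_f products) - sum(dH_f reactants)
dH_rxn = -316.84 - (-169.41)
dH_rxn = -147.43 kJ:

-147.43 kJ


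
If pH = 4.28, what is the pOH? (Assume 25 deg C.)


At 25 deg C, pH + pOH = 14.
pOH = 14 - pH = 14 - 4.28
pOH = 9.72:

9.72


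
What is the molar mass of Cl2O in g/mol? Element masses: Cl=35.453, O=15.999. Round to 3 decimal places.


M = sum(count * atomic_mass) over atoms.
M = 2*35.453 + 1*15.999
M = 70.906 + 15.999
M = 86.905 g/mol, rounded to 3 dp:

86.905 g/mol


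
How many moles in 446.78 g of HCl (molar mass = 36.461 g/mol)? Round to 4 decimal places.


n = mass / M
n = 446.78 / 36.461
n = 12.25364088 mol, rounded to 4 dp:

12.2536 mol


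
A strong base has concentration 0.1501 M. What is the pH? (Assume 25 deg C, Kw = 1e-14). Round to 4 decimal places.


A strong base dissociates completely, so [OH-] equals the given concentration.
pOH = -log10([OH-]) = -log10(0.1501) = 0.823619
pH = 14 - pOH = 14 - 0.823619
pH = 13.176381, rounded to 4 dp:

13.1764


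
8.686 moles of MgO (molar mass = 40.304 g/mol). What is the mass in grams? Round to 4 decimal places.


mass = n * M
mass = 8.686 * 40.304
mass = 350.080544 g, rounded to 4 dp:

350.0805 g


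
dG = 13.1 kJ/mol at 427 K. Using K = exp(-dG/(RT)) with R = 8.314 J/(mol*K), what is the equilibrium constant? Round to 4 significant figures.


dG is in kJ/mol; multiply by 1000 to match R in J/(mol*K).
RT = 8.314 * 427 = 3550.078 J/mol
exponent = -dG*1000 / (RT) = -(13.1*1000) / 3550.078 = -3.69005977
K = exp(-3.69005977)
K = 0.02497051, rounded to 4 significant figures:

0.02497


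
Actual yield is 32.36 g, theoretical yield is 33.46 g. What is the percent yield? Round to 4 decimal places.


% yield = 100 * actual / theoretical
% yield = 100 * 32.36 / 33.46
% yield = 96.71249253 %, rounded to 4 dp:

96.7125 %


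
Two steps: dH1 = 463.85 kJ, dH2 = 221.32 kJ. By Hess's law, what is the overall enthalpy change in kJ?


Hess's law: enthalpy is a state function, so add the step enthalpies.
dH_total = dH1 + dH2 = 463.85 + (221.32)
dH_total = 685.17 kJ:

685.17 kJ


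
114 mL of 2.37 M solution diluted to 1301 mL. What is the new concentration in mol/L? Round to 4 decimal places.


Dilution: M1*V1 = M2*V2, solve for M2.
M2 = M1*V1 / V2
M2 = 2.37 * 114 / 1301
M2 = 270.18 / 1301
M2 = 0.20767102 mol/L, rounded to 4 dp:

0.2077 mol/L


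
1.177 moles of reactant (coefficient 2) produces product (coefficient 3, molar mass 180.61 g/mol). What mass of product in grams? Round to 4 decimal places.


Use the coefficient ratio to convert reactant moles to product moles, then multiply by the product's molar mass.
moles_P = moles_R * (coeff_P / coeff_R) = 1.177 * (3/2) = 1.7655
mass_P = moles_P * M_P = 1.7655 * 180.61
mass_P = 318.866955 g, rounded to 4 dp:

318.8670 g


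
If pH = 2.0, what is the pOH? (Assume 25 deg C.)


At 25 deg C, pH + pOH = 14.
pOH = 14 - pH = 14 - 2.0
pOH = 12.0:

12.00


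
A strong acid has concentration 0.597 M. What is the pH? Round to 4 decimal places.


A strong acid dissociates completely, so [H+] equals the given concentration.
pH = -log10([H+]) = -log10(0.597)
pH = 0.22402567, rounded to 4 dp:

0.2240


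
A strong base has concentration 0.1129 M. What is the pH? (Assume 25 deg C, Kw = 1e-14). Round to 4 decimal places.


A strong base dissociates completely, so [OH-] equals the given concentration.
pOH = -log10([OH-]) = -log10(0.1129) = 0.947306
pH = 14 - pOH = 14 - 0.947306
pH = 13.052694, rounded to 4 dp:

13.0527


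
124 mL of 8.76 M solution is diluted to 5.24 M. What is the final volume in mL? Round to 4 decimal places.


Dilution: M1*V1 = M2*V2, solve for V2.
V2 = M1*V1 / M2
V2 = 8.76 * 124 / 5.24
V2 = 1086.24 / 5.24
V2 = 207.29770992 mL, rounded to 4 dp:

207.2977 mL


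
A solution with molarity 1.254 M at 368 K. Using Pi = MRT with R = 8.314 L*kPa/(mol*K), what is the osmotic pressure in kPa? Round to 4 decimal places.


Osmotic pressure (van't Hoff): Pi = M*R*T.
RT = 8.314 * 368 = 3059.552
Pi = 1.254 * 3059.552
Pi = 3836.678208 kPa, rounded to 4 dp:

3836.6782 kPa


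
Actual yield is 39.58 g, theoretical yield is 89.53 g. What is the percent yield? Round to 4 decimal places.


% yield = 100 * actual / theoretical
% yield = 100 * 39.58 / 89.53
% yield = 44.20864515 %, rounded to 4 dp:

44.2086 %


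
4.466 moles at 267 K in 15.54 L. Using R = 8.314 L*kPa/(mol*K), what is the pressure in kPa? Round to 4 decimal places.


PV = nRT, solve for P = nRT / V.
nRT = 4.466 * 8.314 * 267 = 9913.7965
P = 9913.7965 / 15.54
P = 637.95344273 kPa, rounded to 4 dp:

637.9534 kPa


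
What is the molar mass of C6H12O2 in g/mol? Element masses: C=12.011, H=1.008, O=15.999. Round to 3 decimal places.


M = sum(count * atomic_mass) over atoms.
M = 6*12.011 + 12*1.008 + 2*15.999
M = 72.066 + 12.096 + 31.998
M = 116.16 g/mol, rounded to 3 dp:

116.160 g/mol


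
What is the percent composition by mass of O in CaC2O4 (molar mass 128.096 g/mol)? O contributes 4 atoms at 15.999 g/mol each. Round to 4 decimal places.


pct = 100 * (n_elem * M_elem) / M_total
mass_contribution = 4 * 15.999 = 63.996 g/mol
pct = 100 * 63.996 / 128.096
pct = 49.95940545 %, rounded to 4 dp:

49.9594 %


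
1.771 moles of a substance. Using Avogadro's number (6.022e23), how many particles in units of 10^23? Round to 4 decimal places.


N = n * NA, then divide by 1e23 for the requested units.
N / 1e23 = n * 6.022
N / 1e23 = 1.771 * 6.022
N / 1e23 = 10.664962, rounded to 4 dp:

10.6650


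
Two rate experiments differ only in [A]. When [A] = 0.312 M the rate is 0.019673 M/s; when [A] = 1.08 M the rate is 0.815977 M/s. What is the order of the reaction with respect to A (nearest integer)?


Rate is proportional to [A]^n, so rate2/rate1 = ([A]2/[A]1)^n. Take logs to solve for n.
rate2/rate1 = 0.815977 / 0.019673 = 41.477
[A]2/[A]1 = 1.08 / 0.312 = 3.4615
n = ln(41.477) / ln(3.4615) = 3.0
Nearest integer order:

3


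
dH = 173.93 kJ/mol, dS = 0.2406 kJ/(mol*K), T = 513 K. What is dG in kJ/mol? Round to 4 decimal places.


Gibbs: dG = dH - T*dS (consistent units, dS already in kJ/(mol*K)).
T*dS = 513 * 0.2406 = 123.4278
dG = 173.93 - (123.4278)
dG = 50.5022 kJ/mol, rounded to 4 dp:

50.5022 kJ/mol


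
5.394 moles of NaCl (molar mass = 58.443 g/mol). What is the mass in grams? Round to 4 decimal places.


mass = n * M
mass = 5.394 * 58.443
mass = 315.241542 g, rounded to 4 dp:

315.2415 g


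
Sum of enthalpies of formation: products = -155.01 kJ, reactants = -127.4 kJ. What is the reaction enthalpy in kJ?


dH_rxn = sum(dH_f products) - sum(dH_f reactants)
dH_rxn = -155.01 - (-127.4)
dH_rxn = -27.61 kJ:

-27.61 kJ


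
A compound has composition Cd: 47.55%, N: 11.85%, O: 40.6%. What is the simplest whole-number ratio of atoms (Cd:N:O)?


Assume 100 g of compound, divide each mass% by atomic mass to get moles, then normalize by the smallest to get a raw atom ratio.
Moles per 100 g: Cd: 47.55/112.414 = 0.423, N: 11.85/14.007 = 0.846, O: 40.6/15.999 = 2.5377
Raw ratio (divide by min = 0.423): Cd: 1.0, N: 2.0, O: 5.999
Multiply by 1 to clear fractions: Cd: 1.0 ~= 1, N: 2.0 ~= 2, O: 5.999 ~= 6
Reduce by GCD to get the simplest whole-number ratio:

1:2:6
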